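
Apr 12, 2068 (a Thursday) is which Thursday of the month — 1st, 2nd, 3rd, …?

2nd

Day 12 falls in week ⌈12/7⌉ of the month.
Days 1–7 hold the 1st Thursday, 8–14 the 2nd, 15–21 the 3rd, 22–28 the 4th, 29–31 the 5th.
12 is in the range for the 2nd.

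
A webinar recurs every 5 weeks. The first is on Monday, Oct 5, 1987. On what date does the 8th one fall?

The 8th occurrence is 7 intervals after the first: 7 × 35 = 245 days after Oct 5, 1987.
Oct has 31 days — 26 days to the end of Oct leaves 219.
Nov has 30 days (189 left).
Dec has 31 days (158 left).
Jan has 31 days (127 left).
Feb has 29 days (98 left).
Mar has 31 days (67 left).
Apr has 30 days (37 left).
May has 31 days (6 left).
6 days into Jun → Jun 6, 1988.

Jun 6, 1988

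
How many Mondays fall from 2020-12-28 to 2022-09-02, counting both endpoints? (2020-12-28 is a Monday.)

2020-12-28 is a Monday; the first Monday on or after it is 2020-12-28.
From 2020-12-28 to 2022-09-02: 3 + 365 + 245 = 613 days (rest of 2020, 2021, to 2022-09-02 in 2022).
613 ÷ 7 = 87 full weeks with remainder 4, so 87 more Mondays after the first → 88.

88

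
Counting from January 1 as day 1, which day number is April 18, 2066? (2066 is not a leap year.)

Days in months before April: 31 + 28 + 31 = 90.
Plus 18 days into April → day 108.

108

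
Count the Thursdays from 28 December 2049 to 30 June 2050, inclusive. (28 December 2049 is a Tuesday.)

28 December 2049 is a Tuesday; the first Thursday on or after it is 30 December 2049 (2 days later).
From 30 December 2049 to 30 June 2050: 1 + 31 + 28 + 31 + 30 + 31 + 30 = 182 days (rest of December, January, February, March, April, May, June).
182 ÷ 7 = 26 full weeks with remainder 0, so 26 more Thursdays after the first → 27.

27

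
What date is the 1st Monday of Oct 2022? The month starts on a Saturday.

Oct 2022 begins on a Saturday, so the first Monday is Oct 3 (2 days later).

Oct 3, 2022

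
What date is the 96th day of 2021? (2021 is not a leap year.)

January has 31 days (96 − 31 = 65 remain).
February has 28 days (65 − 28 = 37 remain).
March has 31 days (37 − 31 = 6 remain).
6 into April → April 6.

6 April 2021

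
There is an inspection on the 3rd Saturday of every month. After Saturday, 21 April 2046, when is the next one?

April 2046 starts on a Sunday; its first Saturday is the 7th, so the 3rd Saturday is the 21st — 21 April 2046.
That is not after 21 April 2046, so look at May 2046.
May 2046 starts on a Tuesday; its first Saturday is the 5th, so the 3rd Saturday is the 19th — 19 May 2046.

19 May 2046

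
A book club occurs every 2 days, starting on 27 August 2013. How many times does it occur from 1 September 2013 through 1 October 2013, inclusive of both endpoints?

15

Occurrences land 2·i days after 27 August 2013 for i = 0, 1, 2, …
1 September 2013 is 5 days after the start; 5 ÷ 2 = 2 remainder 1; since the remainder is 1, round up to i = 3. First occurrence in the window: #4 on 2 September 2013 (3×2 = 6 days in).
1 October 2013 is 35 days after the start; 35 ÷ 2 = 17 remainder 1. Last occurrence in the window: #18 on 30 September 2013.
Occurrences #4 through #18: 15 in total.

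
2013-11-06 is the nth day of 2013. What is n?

Days in months before November: 31 + 28 + 31 + 30 + 31 + 30 + 31 + 31 + 30 + 31 = 304.
Plus 6 days into November → day 310.

310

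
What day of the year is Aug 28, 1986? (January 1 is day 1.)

Days in months before Aug: 31 + 28 + 31 + 30 + 31 + 30 + 31 = 212.
Plus 28 days into Aug → day 240.

240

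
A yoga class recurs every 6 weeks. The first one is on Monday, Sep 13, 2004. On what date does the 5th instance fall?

The 5th occurrence is 4 intervals after the first: 4 × 42 = 168 days after Sep 13, 2004.
Sep has 30 days — 17 days to the end of Sep leaves 151.
Oct has 31 days (120 left).
Nov has 30 days (90 left).
Dec has 31 days (59 left).
Jan has 31 days (28 left).
28 days into Feb → Feb 28, 2005.

Feb 28, 2005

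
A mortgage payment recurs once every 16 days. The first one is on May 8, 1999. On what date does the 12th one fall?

The 12th occurrence is 11 intervals after the first: 11 × 16 = 176 days after May 8, 1999.
May has 31 days — 23 days to the end of May leaves 153.
Jun has 30 days (123 left).
Jul has 31 days (92 left).
Aug has 31 days (61 left).
Sep has 30 days (31 left).
31 days into Oct → Oct 31, 1999.

Oct 31, 1999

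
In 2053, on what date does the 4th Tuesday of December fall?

December 2053 begins on a Monday, so the first Tuesday is December 2 (1 day later).
The 4th Tuesday is 3 weeks later: 2 + 21 = 23.

December 23, 2053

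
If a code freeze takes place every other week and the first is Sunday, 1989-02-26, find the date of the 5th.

1989-04-23

The 5th occurrence is 4 intervals after the first: 4 × 14 = 56 days after 1989-02-26.
February has 28 days — 2 days to the end of February leaves 54.
March has 31 days (23 left).
23 days into April → 1989-04-23.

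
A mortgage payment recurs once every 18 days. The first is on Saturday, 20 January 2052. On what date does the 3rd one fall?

25 February 2052

The 3rd occurrence is 2 intervals after the first: 2 × 18 = 36 days after 20 January 2052.
January has 31 days — 11 days to the end of January leaves 25.
25 days into February → 25 February 2052.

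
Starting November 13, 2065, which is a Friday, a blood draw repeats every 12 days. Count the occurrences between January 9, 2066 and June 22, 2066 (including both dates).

14

Occurrences land 12·i days after November 13, 2065 for i = 0, 1, 2, …
January 9, 2066 is 57 days after the start; 57 ÷ 12 = 4 remainder 9; since the remainder is 9, round up to i = 5. First occurrence in the window: #6 on January 12, 2066 (5×12 = 60 days in).
June 22, 2066 is 221 days after the start; 221 ÷ 12 = 18 remainder 5. Last occurrence in the window: #19 on June 17, 2066.
Occurrences #6 through #19: 14 in total.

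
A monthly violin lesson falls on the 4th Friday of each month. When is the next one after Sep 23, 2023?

Oct 27, 2023

Sep 2023 starts on a Friday; its first Friday is the 1st, so the 4th Friday is the 22nd — Sep 22, 2023.
That is not after Sep 23, 2023, so look at Oct 2023.
Oct 2023 starts on a Sunday; its first Friday is the 6th, so the 4th Friday is the 27th — Oct 27, 2023.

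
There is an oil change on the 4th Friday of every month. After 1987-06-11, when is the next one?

1987-06-26

June 1987 starts on a Monday; its first Friday is the 5th, so the 4th Friday is the 26th — 1987-06-26.
1987-06-26 is after 1987-06-11, so that is the next one.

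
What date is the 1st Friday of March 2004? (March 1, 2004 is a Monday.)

2004-03-05

March 2004 begins on a Monday, so the first Friday is March 5 (4 days later).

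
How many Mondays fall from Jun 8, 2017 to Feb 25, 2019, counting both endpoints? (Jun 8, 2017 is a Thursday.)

90

Jun 8, 2017 is a Thursday; the first Monday on or after it is Jun 12, 2017 (4 days later).
From Jun 12, 2017 to Feb 25, 2019: 202 + 365 + 56 = 623 days (rest of 2017, 2018, to Feb 25, 2019 in 2019).
623 ÷ 7 = 89 full weeks with remainder 0, so 89 more Mondays after the first → 90.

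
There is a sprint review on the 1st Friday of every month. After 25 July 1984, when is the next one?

July 1984 starts on a Sunday, so its 1st Friday is 6 July 1984 (5 days in).
That is not after 25 July 1984, so look at August 1984.
August 1984 starts on a Wednesday, so its 1st Friday is 3 August 1984 (2 days in).

3 August 1984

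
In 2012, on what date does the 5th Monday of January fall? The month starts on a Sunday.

30 January 2012

January 2012 begins on a Sunday, so the first Monday is January 2 (1 day later).
The 5th Monday is 4 weeks later: 2 + 28 = 30.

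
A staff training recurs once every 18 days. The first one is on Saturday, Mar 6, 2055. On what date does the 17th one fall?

Dec 19, 2055

The 17th occurrence is 16 intervals after the first: 16 × 18 = 288 days after Mar 6, 2055.
Mar has 31 days — 25 days to the end of Mar leaves 263.
Apr has 30 days (233 left).
May has 31 days (202 left).
Jun has 30 days (172 left).
Jul has 31 days (141 left).
Aug has 31 days (110 left).
Sep has 30 days (80 left).
Oct has 31 days (49 left).
Nov has 30 days (19 left).
19 days into Dec → Dec 19, 2055.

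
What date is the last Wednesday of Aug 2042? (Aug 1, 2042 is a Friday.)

Aug 2042 begins on a Friday, so the first Wednesday is Aug 6 (5 days later).
Aug 2042 has 31 days. Adding weeks: 6, 13, 20, 27 — the last one ≤ 31 is the 27th.

Aug 27, 2042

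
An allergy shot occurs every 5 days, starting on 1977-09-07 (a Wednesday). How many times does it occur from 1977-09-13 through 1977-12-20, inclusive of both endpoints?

19

Occurrences land 5·i days after 1977-09-07 for i = 0, 1, 2, …
1977-09-13 is 6 days after the start; 6 ÷ 5 = 1 remainder 1; since the remainder is 1, round up to i = 2. First occurrence in the window: #3 on 1977-09-17 (2×5 = 10 days in).
1977-12-20 is 104 days after the start; 104 ÷ 5 = 20 remainder 4. Last occurrence in the window: #21 on 1977-12-16.
Occurrences #3 through #21: 19 in total.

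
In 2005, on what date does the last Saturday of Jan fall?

Jan 29, 2005

Jan 2005 begins on a Saturday, so the first Saturday is Jan 1.
Jan 2005 has 31 days. Adding weeks: 1, 8, 15, 22, 29 — the last one ≤ 31 is the 29th.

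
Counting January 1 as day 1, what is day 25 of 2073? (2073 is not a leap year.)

25 January 2073

25 into January → January 25.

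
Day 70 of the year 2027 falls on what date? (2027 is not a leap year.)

January has 31 days (70 − 31 = 39 remain).
February has 28 days (39 − 28 = 11 remain).
11 into March → March 11.

11 March 2027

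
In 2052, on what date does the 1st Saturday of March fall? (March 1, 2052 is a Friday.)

March 2052 begins on a Friday, so the first Saturday is March 2 (1 day later).

2 March 2052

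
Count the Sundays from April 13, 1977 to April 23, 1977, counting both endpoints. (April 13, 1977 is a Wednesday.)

1

April 13, 1977 is a Wednesday; the first Sunday on or after it is April 17, 1977 (4 days later).
From April 17, 1977 to April 23, 1977 is 23 − 17 = 6 days.
6 ÷ 7 = 0 full weeks with remainder 6, so 0 more Sundays after the first → 1.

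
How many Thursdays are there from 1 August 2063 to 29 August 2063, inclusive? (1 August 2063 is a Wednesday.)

1 August 2063 is a Wednesday; the first Thursday on or after it is 2 August 2063 (1 day later).
From 2 August 2063 to 29 August 2063 is 29 − 2 = 27 days.
27 ÷ 7 = 3 full weeks with remainder 6, so 3 more Thursdays after the first → 4.

4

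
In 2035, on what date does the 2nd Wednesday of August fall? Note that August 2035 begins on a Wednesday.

August 2035 begins on a Wednesday, so the first Wednesday is August 1.
The 2nd Wednesday is 1 weeks later: 1 + 7 = 8.

August 8, 2035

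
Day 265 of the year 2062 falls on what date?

Jan has 31 days (265 − 31 = 234 remain).
Feb has 28 days (234 − 28 = 206 remain).
Mar has 31 days (206 − 31 = 175 remain).
Apr has 30 days (175 − 30 = 145 remain).
May has 31 days (145 − 31 = 114 remain).
Jun has 30 days (114 − 30 = 84 remain).
Jul has 31 days (84 − 31 = 53 remain).
Aug has 31 days (53 − 31 = 22 remain).
22 into Sep → Sep 22.

Sep 22, 2062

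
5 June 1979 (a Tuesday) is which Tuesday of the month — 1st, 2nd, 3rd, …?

Day 5 falls in week ⌈5/7⌉ of the month.
Days 1–7 hold the 1st Tuesday, 8–14 the 2nd, 15–21 the 3rd, 22–28 the 4th, 29–31 the 5th.
5 is in the range for the 1st.

1st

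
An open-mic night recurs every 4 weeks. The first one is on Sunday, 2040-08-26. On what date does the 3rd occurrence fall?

The 3rd occurrence is 2 intervals after the first: 2 × 28 = 56 days after 2040-08-26.
August has 31 days — 5 days to the end of August leaves 51.
September has 30 days (21 left).
21 days into October → 2040-10-21.

2040-10-21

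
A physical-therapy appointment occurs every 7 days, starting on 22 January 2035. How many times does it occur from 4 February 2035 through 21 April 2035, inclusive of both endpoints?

11

Occurrences land 7·i days after 22 January 2035 for i = 0, 1, 2, …
4 February 2035 is 13 days after the start; 13 ÷ 7 = 1 remainder 6; since the remainder is 6, round up to i = 2. First occurrence in the window: #3 on 5 February 2035 (2×7 = 14 days in).
21 April 2035 is 89 days after the start; 89 ÷ 7 = 12 remainder 5. Last occurrence in the window: #13 on 16 April 2035.
Occurrences #3 through #13: 11 in total.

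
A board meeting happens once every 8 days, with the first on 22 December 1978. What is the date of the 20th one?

The 20th occurrence is 19 intervals after the first: 19 × 8 = 152 days after 22 December 1978.
December has 31 days — 9 days to the end of December leaves 143.
January has 31 days (112 left).
February has 28 days (84 left).
March has 31 days (53 left).
April has 30 days (23 left).
23 days into May → 23 May 1979.

23 May 1979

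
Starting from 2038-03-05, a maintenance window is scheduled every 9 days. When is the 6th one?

2038-04-19

The 6th occurrence is 5 intervals after the first: 5 × 9 = 45 days after 2038-03-05.
March has 31 days — 26 days to the end of March leaves 19.
19 days into April → 2038-04-19.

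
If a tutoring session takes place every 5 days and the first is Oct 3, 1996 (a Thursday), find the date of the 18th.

Dec 27, 1996

The 18th occurrence is 17 intervals after the first: 17 × 5 = 85 days after Oct 3, 1996.
Oct has 31 days — 28 days to the end of Oct leaves 57.
Nov has 30 days (27 left).
27 days into Dec → Dec 27, 1996.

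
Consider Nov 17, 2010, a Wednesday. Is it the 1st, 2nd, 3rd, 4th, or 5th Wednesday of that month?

Day 17 falls in week ⌈17/7⌉ of the month.
Days 1–7 hold the 1st Wednesday, 8–14 the 2nd, 15–21 the 3rd, 22–28 the 4th, 29–31 the 5th.
17 is in the range for the 3rd.

3rd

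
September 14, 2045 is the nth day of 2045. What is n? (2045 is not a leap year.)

257

Days in months before September: 31 + 28 + 31 + 30 + 31 + 30 + 31 + 31 = 243.
Plus 14 days into September → day 257.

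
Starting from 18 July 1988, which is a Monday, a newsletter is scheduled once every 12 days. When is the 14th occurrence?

21 December 1988

The 14th occurrence is 13 intervals after the first: 13 × 12 = 156 days after 18 July 1988.
July has 31 days — 13 days to the end of July leaves 143.
August has 31 days (112 left).
September has 30 days (82 left).
October has 31 days (51 left).
November has 30 days (21 left).
21 days into December → 21 December 1988.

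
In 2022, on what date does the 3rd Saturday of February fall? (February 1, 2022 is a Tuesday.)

February 19, 2022

February 2022 begins on a Tuesday, so the first Saturday is February 5 (4 days later).
The 3rd Saturday is 2 weeks later: 5 + 14 = 19.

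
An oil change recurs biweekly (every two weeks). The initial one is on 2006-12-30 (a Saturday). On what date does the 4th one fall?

The 4th occurrence is 3 intervals after the first: 3 × 14 = 42 days after 2006-12-30.
December has 31 days — 1 day to the end of December leaves 41.
January has 31 days (10 left).
10 days into February → 2007-02-10.

2007-02-10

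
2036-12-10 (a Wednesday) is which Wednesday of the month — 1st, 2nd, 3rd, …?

2nd

Day 10 falls in week ⌈10/7⌉ of the month.
Days 1–7 hold the 1st Wednesday, 8–14 the 2nd, 15–21 the 3rd, 22–28 the 4th, 29–31 the 5th.
10 is in the range for the 2nd.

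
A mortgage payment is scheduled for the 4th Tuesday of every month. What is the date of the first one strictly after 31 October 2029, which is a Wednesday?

27 November 2029

October 2029 starts on a Monday; its first Tuesday is the 2nd, so the 4th Tuesday is the 23rd — 23 October 2029.
That is not after 31 October 2029, so look at November 2029.
November 2029 starts on a Thursday; its first Tuesday is the 6th, so the 4th Tuesday is the 27th — 27 November 2029.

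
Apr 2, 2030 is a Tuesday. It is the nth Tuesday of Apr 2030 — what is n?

1st

Day 2 falls in week ⌈2/7⌉ of the month.
Days 1–7 hold the 1st Tuesday, 8–14 the 2nd, 15–21 the 3rd, 22–28 the 4th, 29–31 the 5th.
2 is in the range for the 1st.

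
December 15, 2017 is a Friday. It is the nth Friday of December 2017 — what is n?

Day 15 falls in week ⌈15/7⌉ of the month.
Days 1–7 hold the 1st Friday, 8–14 the 2nd, 15–21 the 3rd, 22–28 the 4th, 29–31 the 5th.
15 is in the range for the 3rd.

3rd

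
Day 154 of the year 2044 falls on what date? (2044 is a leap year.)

Jun 2, 2044

Jan has 31 days (154 − 31 = 123 remain).
Feb has 29 days (123 − 29 = 94 remain).
Mar has 31 days (94 − 31 = 63 remain).
Apr has 30 days (63 − 30 = 33 remain).
May has 31 days (33 − 31 = 2 remain).
2 into Jun → Jun 2.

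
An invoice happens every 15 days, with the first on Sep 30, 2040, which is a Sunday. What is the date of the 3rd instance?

The 3rd occurrence is 2 intervals after the first: 2 × 15 = 30 days after Sep 30, 2040.
Sep has 30 days — 0 days to the end of Sep leaves 30.
30 days into Oct → Oct 30, 2040.

Oct 30, 2040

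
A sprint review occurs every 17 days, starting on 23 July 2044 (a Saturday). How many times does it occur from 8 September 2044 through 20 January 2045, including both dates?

Occurrences land 17·i days after 23 July 2044 for i = 0, 1, 2, …
8 September 2044 is 47 days after the start; 47 ÷ 17 = 2 remainder 13; since the remainder is 13, round up to i = 3. First occurrence in the window: #4 on 12 September 2044 (3×17 = 51 days in).
20 January 2045 is 181 days after the start; 181 ÷ 17 = 10 remainder 11. Last occurrence in the window: #11 on 9 January 2045.
Occurrences #4 through #11: 8 in total.

8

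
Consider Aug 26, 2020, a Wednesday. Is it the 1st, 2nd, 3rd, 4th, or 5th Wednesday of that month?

Day 26 falls in week ⌈26/7⌉ of the month.
Days 1–7 hold the 1st Wednesday, 8–14 the 2nd, 15–21 the 3rd, 22–28 the 4th, 29–31 the 5th.
26 is in the range for the 4th.

4th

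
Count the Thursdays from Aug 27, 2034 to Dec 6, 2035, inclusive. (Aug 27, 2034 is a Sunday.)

Aug 27, 2034 is a Sunday; the first Thursday on or after it is Aug 31, 2034 (4 days later).
From Aug 31, 2034 to Dec 6, 2035: 122 + 340 = 462 days (rest of 2034, to Dec 6, 2035 in 2035).
462 ÷ 7 = 66 full weeks with remainder 0, so 66 more Thursdays after the first → 67.

67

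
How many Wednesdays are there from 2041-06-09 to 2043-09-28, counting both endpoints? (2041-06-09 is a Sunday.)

120

2041-06-09 is a Sunday; the first Wednesday on or after it is 2041-06-12 (3 days later).
From 2041-06-12 to 2043-09-28: 202 + 365 + 271 = 838 days (rest of 2041, 2042, to 2043-09-28 in 2043).
838 ÷ 7 = 119 full weeks with remainder 5, so 119 more Wednesdays after the first → 120.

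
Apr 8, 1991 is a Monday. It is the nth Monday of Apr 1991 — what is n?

Day 8 falls in week ⌈8/7⌉ of the month.
Days 1–7 hold the 1st Monday, 8–14 the 2nd, 15–21 the 3rd, 22–28 the 4th, 29–31 the 5th.
8 is in the range for the 2nd.

2nd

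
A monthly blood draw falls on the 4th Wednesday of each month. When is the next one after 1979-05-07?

1979-05-23

May 1979 starts on a Tuesday; its first Wednesday is the 2nd, so the 4th Wednesday is the 23rd — 1979-05-23.
1979-05-23 is after 1979-05-07, so that is the next one.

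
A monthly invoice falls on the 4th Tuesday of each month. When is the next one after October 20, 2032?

October 2032 starts on a Friday; its first Tuesday is the 5th, so the 4th Tuesday is the 26th — October 26, 2032.
October 26, 2032 is after October 20, 2032, so that is the next one.

October 26, 2032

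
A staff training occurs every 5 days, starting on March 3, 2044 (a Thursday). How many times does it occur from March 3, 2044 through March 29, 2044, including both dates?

Occurrences land 5·i days after March 3, 2044 for i = 0, 1, 2, …
The window opens on the start date, so the first occurrence inside is #1 on March 3, 2044.
March 29, 2044 is 26 days after the start; 26 ÷ 5 = 5 remainder 1. Last occurrence in the window: #6 on March 28, 2044.
Occurrences #1 through #6: 6 in total.

6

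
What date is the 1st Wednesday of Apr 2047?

Apr 2047 begins on a Monday, so the first Wednesday is Apr 3 (2 days later).

Apr 3, 2047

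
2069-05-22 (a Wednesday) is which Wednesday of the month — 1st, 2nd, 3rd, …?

Day 22 falls in week ⌈22/7⌉ of the month.
Days 1–7 hold the 1st Wednesday, 8–14 the 2nd, 15–21 the 3rd, 22–28 the 4th, 29–31 the 5th.
22 is in the range for the 4th.

4th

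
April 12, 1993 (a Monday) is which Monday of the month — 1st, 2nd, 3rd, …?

2nd

Day 12 falls in week ⌈12/7⌉ of the month.
Days 1–7 hold the 1st Monday, 8–14 the 2nd, 15–21 the 3rd, 22–28 the 4th, 29–31 the 5th.
12 is in the range for the 2nd.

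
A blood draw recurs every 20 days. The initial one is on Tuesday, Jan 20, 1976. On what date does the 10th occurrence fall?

The 10th occurrence is 9 intervals after the first: 9 × 20 = 180 days after Jan 20, 1976.
Jan has 31 days — 11 days to the end of Jan leaves 169.
Feb has 29 days (140 left).
Mar has 31 days (109 left).
Apr has 30 days (79 left).
May has 31 days (48 left).
Jun has 30 days (18 left).
18 days into Jul → Jul 18, 1976.

Jul 18, 1976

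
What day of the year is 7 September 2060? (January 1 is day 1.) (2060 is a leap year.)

Days in months before September: 31 + 29 + 31 + 30 + 31 + 30 + 31 + 31 = 244.
Plus 7 days into September → day 251.

251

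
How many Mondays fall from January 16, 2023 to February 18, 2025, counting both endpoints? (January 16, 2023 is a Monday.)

January 16, 2023 is a Monday; the first Monday on or after it is January 16, 2023.
From January 16, 2023 to February 18, 2025: 349 + 366 + 49 = 764 days (rest of 2023, 2024, to February 18, 2025 in 2025).
764 ÷ 7 = 109 full weeks with remainder 1, so 109 more Mondays after the first → 110.

110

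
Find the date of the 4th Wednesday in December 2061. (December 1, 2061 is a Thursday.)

28 December 2061

December 2061 begins on a Thursday, so the first Wednesday is December 7 (6 days later).
The 4th Wednesday is 3 weeks later: 7 + 21 = 28.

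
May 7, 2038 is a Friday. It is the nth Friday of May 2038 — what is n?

Day 7 falls in week ⌈7/7⌉ of the month.
Days 1–7 hold the 1st Friday, 8–14 the 2nd, 15–21 the 3rd, 22–28 the 4th, 29–31 the 5th.
7 is in the range for the 1st.

1st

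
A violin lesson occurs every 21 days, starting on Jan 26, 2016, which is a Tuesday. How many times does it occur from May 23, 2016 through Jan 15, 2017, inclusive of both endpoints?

11

Occurrences land 21·i days after Jan 26, 2016 for i = 0, 1, 2, …
May 23, 2016 is 118 days after the start; 118 ÷ 21 = 5 remainder 13; since the remainder is 13, round up to i = 6. First occurrence in the window: #7 on May 31, 2016 (6×21 = 126 days in).
Jan 15, 2017 is 355 days after the start; 355 ÷ 21 = 16 remainder 19. Last occurrence in the window: #17 on Dec 27, 2016.
Occurrences #7 through #17: 11 in total.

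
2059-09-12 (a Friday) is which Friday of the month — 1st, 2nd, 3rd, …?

2nd

Day 12 falls in week ⌈12/7⌉ of the month.
Days 1–7 hold the 1st Friday, 8–14 the 2nd, 15–21 the 3rd, 22–28 the 4th, 29–31 the 5th.
12 is in the range for the 2nd.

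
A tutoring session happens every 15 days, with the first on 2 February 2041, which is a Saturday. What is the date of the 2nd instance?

The 2nd occurrence is 1 interval after the first: 1 × 15 = 15 days after 2 February 2041.
15 days later is 17 February 2041.

17 February 2041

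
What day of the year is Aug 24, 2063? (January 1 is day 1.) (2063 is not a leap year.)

Days in months before Aug: 31 + 28 + 31 + 30 + 31 + 30 + 31 = 212.
Plus 24 days into Aug → day 236.

236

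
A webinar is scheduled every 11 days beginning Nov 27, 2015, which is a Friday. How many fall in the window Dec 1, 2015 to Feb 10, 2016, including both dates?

6

Occurrences land 11·i days after Nov 27, 2015 for i = 0, 1, 2, …
Dec 1, 2015 is 4 days after the start; 4 ÷ 11 = 0 remainder 4; since the remainder is 4, round up to i = 1. First occurrence in the window: #2 on Dec 8, 2015 (1×11 = 11 days in).
Feb 10, 2016 is 75 days after the start; 75 ÷ 11 = 6 remainder 9. Last occurrence in the window: #7 on Feb 1, 2016.
Occurrences #2 through #7: 6 in total.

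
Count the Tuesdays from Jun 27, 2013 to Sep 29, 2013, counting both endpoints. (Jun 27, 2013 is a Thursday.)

13

Jun 27, 2013 is a Thursday; the first Tuesday on or after it is Jul 2, 2013 (5 days later).
From Jul 2, 2013 to Sep 29, 2013: 29 + 31 + 29 = 89 days (rest of Jul, Aug, Sep).
89 ÷ 7 = 12 full weeks with remainder 5, so 12 more Tuesdays after the first → 13.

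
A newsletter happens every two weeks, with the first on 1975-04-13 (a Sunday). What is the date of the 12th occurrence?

The 12th occurrence is 11 intervals after the first: 11 × 14 = 154 days after 1975-04-13.
April has 30 days — 17 days to the end of April leaves 137.
May has 31 days (106 left).
June has 30 days (76 left).
July has 31 days (45 left).
August has 31 days (14 left).
14 days into September → 1975-09-14.

1975-09-14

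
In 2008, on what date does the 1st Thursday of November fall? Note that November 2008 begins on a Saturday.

November 2008 begins on a Saturday, so the first Thursday is November 6 (5 days later).

6 November 2008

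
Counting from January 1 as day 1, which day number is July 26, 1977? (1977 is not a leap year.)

Days in months before July: 31 + 28 + 31 + 30 + 31 + 30 = 181.
Plus 26 days into July → day 207.

207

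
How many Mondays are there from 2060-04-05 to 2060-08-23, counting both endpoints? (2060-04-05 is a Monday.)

21

2060-04-05 is a Monday; the first Monday on or after it is 2060-04-05.
From 2060-04-05 to 2060-08-23: 25 + 31 + 30 + 31 + 23 = 140 days (rest of April, May, June, July, August).
140 ÷ 7 = 20 full weeks with remainder 0, so 20 more Mondays after the first → 21.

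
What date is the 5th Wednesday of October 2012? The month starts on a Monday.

2012-10-31

October 2012 begins on a Monday, so the first Wednesday is October 3 (2 days later).
The 5th Wednesday is 4 weeks later: 3 + 28 = 31.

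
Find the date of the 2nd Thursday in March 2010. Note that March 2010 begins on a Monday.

March 11, 2010

March 2010 begins on a Monday, so the first Thursday is March 4 (3 days later).
The 2nd Thursday is 1 weeks later: 4 + 7 = 11.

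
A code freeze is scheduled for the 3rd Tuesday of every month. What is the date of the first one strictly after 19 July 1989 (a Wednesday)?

15 August 1989

July 1989 starts on a Saturday; its first Tuesday is the 4th, so the 3rd Tuesday is the 18th — 18 July 1989.
That is not after 19 July 1989, so look at August 1989.
August 1989 starts on a Tuesday; its first Tuesday is the 1st, so the 3rd Tuesday is the 15th — 15 August 1989.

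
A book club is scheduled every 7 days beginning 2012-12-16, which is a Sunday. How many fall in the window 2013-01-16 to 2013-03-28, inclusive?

Occurrences land 7·i days after 2012-12-16 for i = 0, 1, 2, …
2013-01-16 is 31 days after the start; 31 ÷ 7 = 4 remainder 3; since the remainder is 3, round up to i = 5. First occurrence in the window: #6 on 2013-01-20 (5×7 = 35 days in).
2013-03-28 is 102 days after the start; 102 ÷ 7 = 14 remainder 4. Last occurrence in the window: #15 on 2013-03-24.
Occurrences #6 through #15: 10 in total.

10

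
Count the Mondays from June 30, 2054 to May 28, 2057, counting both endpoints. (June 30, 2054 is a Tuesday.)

152

June 30, 2054 is a Tuesday; the first Monday on or after it is July 6, 2054 (6 days later).
From July 6, 2054 to May 28, 2057: 178 + 365 + 366 + 148 = 1057 days (rest of 2054, 2055, 2056, to May 28, 2057 in 2057).
1057 ÷ 7 = 151 full weeks with remainder 0, so 151 more Mondays after the first → 152.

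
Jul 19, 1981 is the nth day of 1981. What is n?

Days in months before Jul: 31 + 28 + 31 + 30 + 31 + 30 = 181.
Plus 19 days into Jul → day 200.

200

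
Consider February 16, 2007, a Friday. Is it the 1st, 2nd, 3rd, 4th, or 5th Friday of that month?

Day 16 falls in week ⌈16/7⌉ of the month.
Days 1–7 hold the 1st Friday, 8–14 the 2nd, 15–21 the 3rd, 22–28 the 4th, 29–31 the 5th.
16 is in the range for the 3rd.

3rd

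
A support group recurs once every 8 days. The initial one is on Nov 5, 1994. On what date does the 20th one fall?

The 20th occurrence is 19 intervals after the first: 19 × 8 = 152 days after Nov 5, 1994.
Nov has 30 days — 25 days to the end of Nov leaves 127.
Dec has 31 days (96 left).
Jan has 31 days (65 left).
Feb has 28 days (37 left).
Mar has 31 days (6 left).
6 days into Apr → Apr 6, 1995.

Apr 6, 1995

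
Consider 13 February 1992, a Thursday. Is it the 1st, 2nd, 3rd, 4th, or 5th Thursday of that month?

2nd

Day 13 falls in week ⌈13/7⌉ of the month.
Days 1–7 hold the 1st Thursday, 8–14 the 2nd, 15–21 the 3rd, 22–28 the 4th, 29–31 the 5th.
13 is in the range for the 2nd.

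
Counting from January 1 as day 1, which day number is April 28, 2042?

Days in months before April: 31 + 28 + 31 = 90.
Plus 28 days into April → day 118.

118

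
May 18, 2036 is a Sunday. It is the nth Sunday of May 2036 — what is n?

Day 18 falls in week ⌈18/7⌉ of the month.
Days 1–7 hold the 1st Sunday, 8–14 the 2nd, 15–21 the 3rd, 22–28 the 4th, 29–31 the 5th.
18 is in the range for the 3rd.

3rd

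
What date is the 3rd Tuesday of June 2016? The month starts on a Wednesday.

June 2016 begins on a Wednesday, so the first Tuesday is June 7 (6 days later).
The 3rd Tuesday is 2 weeks later: 7 + 14 = 21.

2016-06-21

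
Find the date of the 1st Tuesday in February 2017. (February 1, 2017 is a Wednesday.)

February 2017 begins on a Wednesday, so the first Tuesday is February 7 (6 days later).

7 February 2017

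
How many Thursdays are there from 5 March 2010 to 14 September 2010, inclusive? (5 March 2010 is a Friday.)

27

5 March 2010 is a Friday; the first Thursday on or after it is 11 March 2010 (6 days later).
From 11 March 2010 to 14 September 2010: 20 + 30 + 31 + 30 + 31 + 31 + 14 = 187 days (rest of March, April, May, June, July, August, September).
187 ÷ 7 = 26 full weeks with remainder 5, so 26 more Thursdays after the first → 27.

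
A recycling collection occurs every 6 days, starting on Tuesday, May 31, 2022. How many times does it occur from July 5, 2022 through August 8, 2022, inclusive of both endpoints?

Occurrences land 6·i days after May 31, 2022 for i = 0, 1, 2, …
July 5, 2022 is 35 days after the start; 35 ÷ 6 = 5 remainder 5; since the remainder is 5, round up to i = 6. First occurrence in the window: #7 on July 6, 2022 (6×6 = 36 days in).
August 8, 2022 is 69 days after the start; 69 ÷ 6 = 11 remainder 3. Last occurrence in the window: #12 on August 5, 2022.
Occurrences #7 through #12: 6 in total.

6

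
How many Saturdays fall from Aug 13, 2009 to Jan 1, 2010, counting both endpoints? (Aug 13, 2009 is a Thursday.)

20

Aug 13, 2009 is a Thursday; the first Saturday on or after it is Aug 15, 2009 (2 days later).
From Aug 15, 2009 to Jan 1, 2010: 16 + 30 + 31 + 30 + 31 + 1 = 139 days (rest of Aug, Sep, Oct, Nov, Dec, Jan).
139 ÷ 7 = 19 full weeks with remainder 6, so 19 more Saturdays after the first → 20.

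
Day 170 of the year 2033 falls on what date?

January has 31 days (170 − 31 = 139 remain).
February has 28 days (139 − 28 = 111 remain).
March has 31 days (111 − 31 = 80 remain).
April has 30 days (80 − 30 = 50 remain).
May has 31 days (50 − 31 = 19 remain).
19 into June → June 19.

19 June 2033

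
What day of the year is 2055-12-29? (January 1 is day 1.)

363

Days in months before December: 31 + 28 + 31 + 30 + 31 + 30 + 31 + 31 + 30 + 31 + 30 = 334.
Plus 29 days into December → day 363.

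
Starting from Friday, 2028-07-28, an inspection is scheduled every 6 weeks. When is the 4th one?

2028-12-01

The 4th occurrence is 3 intervals after the first: 3 × 42 = 126 days after 2028-07-28.
July has 31 days — 3 days to the end of July leaves 123.
August has 31 days (92 left).
September has 30 days (62 left).
October has 31 days (31 left).
November has 30 days (1 left).
1 day into December → 2028-12-01.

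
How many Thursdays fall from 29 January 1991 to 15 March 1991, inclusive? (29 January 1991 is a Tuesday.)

7

29 January 1991 is a Tuesday; the first Thursday on or after it is 31 January 1991 (2 days later).
From 31 January 1991 to 15 March 1991: 0 + 28 + 15 = 43 days (rest of January, February, March).
43 ÷ 7 = 6 full weeks with remainder 1, so 6 more Thursdays after the first → 7.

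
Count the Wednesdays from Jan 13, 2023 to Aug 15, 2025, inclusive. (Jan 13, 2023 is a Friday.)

135

Jan 13, 2023 is a Friday; the first Wednesday on or after it is Jan 18, 2023 (5 days later).
From Jan 18, 2023 to Aug 15, 2025: 347 + 366 + 227 = 940 days (rest of 2023, 2024, to Aug 15, 2025 in 2025).
940 ÷ 7 = 134 full weeks with remainder 2, so 134 more Wednesdays after the first → 135.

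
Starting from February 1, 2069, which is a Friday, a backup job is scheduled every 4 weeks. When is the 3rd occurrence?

March 29, 2069

The 3rd occurrence is 2 intervals after the first: 2 × 28 = 56 days after February 1, 2069.
February has 28 days — 27 days to the end of February leaves 29.
29 days into March → March 29, 2069.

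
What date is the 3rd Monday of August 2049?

16 August 2049

The first Monday of August 2049 is August 2.
The 3rd Monday is 2 weeks later: 2 + 14 = 16.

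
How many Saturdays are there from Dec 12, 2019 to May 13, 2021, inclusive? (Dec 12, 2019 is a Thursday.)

74

Dec 12, 2019 is a Thursday; the first Saturday on or after it is Dec 14, 2019 (2 days later).
From Dec 14, 2019 to May 13, 2021: 17 + 366 + 133 = 516 days (rest of 2019, 2020, to May 13, 2021 in 2021).
516 ÷ 7 = 73 full weeks with remainder 5, so 73 more Saturdays after the first → 74.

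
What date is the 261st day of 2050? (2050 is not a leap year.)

18 September 2050

January has 31 days (261 − 31 = 230 remain).
February has 28 days (230 − 28 = 202 remain).
March has 31 days (202 − 31 = 171 remain).
April has 30 days (171 − 30 = 141 remain).
May has 31 days (141 − 31 = 110 remain).
June has 30 days (110 − 30 = 80 remain).
July has 31 days (80 − 31 = 49 remain).
August has 31 days (49 − 31 = 18 remain).
18 into September → September 18.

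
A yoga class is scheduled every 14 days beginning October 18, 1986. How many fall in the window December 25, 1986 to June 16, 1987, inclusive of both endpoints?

Occurrences land 14·i days after October 18, 1986 for i = 0, 1, 2, …
December 25, 1986 is 68 days after the start; 68 ÷ 14 = 4 remainder 12; since the remainder is 12, round up to i = 5. First occurrence in the window: #6 on December 27, 1986 (5×14 = 70 days in).
June 16, 1987 is 241 days after the start; 241 ÷ 14 = 17 remainder 3. Last occurrence in the window: #18 on June 13, 1987.
Occurrences #6 through #18: 13 in total.

13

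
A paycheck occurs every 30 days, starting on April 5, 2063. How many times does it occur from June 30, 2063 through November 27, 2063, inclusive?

5

Occurrences land 30·i days after April 5, 2063 for i = 0, 1, 2, …
June 30, 2063 is 86 days after the start; 86 ÷ 30 = 2 remainder 26; since the remainder is 26, round up to i = 3. First occurrence in the window: #4 on July 4, 2063 (3×30 = 90 days in).
November 27, 2063 is 236 days after the start; 236 ÷ 30 = 7 remainder 26. Last occurrence in the window: #8 on November 1, 2063.
Occurrences #4 through #8: 5 in total.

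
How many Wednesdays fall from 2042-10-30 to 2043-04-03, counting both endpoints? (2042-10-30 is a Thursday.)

2042-10-30 is a Thursday; the first Wednesday on or after it is 2042-11-05 (6 days later).
From 2042-11-05 to 2043-04-03: 25 + 31 + 31 + 28 + 31 + 3 = 149 days (rest of November, December, January, February, March, April).
149 ÷ 7 = 21 full weeks with remainder 2, so 21 more Wednesdays after the first → 22.

22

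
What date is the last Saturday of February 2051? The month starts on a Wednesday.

February 2051 begins on a Wednesday, so the first Saturday is February 4 (3 days later).
February 2051 has 28 days. Adding weeks: 4, 11, 18, 25 — the last one ≤ 28 is the 25th.

February 25, 2051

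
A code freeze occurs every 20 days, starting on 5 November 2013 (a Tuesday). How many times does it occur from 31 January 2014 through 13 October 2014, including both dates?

13

Occurrences land 20·i days after 5 November 2013 for i = 0, 1, 2, …
31 January 2014 is 87 days after the start; 87 ÷ 20 = 4 remainder 7; since the remainder is 7, round up to i = 5. First occurrence in the window: #6 on 13 February 2014 (5×20 = 100 days in).
13 October 2014 is 342 days after the start; 342 ÷ 20 = 17 remainder 2. Last occurrence in the window: #18 on 11 October 2014.
Occurrences #6 through #18: 13 in total.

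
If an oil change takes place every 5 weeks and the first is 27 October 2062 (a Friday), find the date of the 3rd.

The 3rd occurrence is 2 intervals after the first: 2 × 35 = 70 days after 27 October 2062.
October has 31 days — 4 days to the end of October leaves 66.
November has 30 days (36 left).
December has 31 days (5 left).
5 days into January → 5 January 2063.

5 January 2063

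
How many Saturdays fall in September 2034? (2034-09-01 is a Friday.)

2034-09-01 is a Friday; the first Saturday on or after it is 2034-09-02 (1 day later).
From 2034-09-02 to 2034-09-30 is 30 − 2 = 28 days.
28 ÷ 7 = 4 full weeks with remainder 0, so 4 more Saturdays after the first → 5.

5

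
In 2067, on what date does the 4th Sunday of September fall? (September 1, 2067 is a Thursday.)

September 2067 begins on a Thursday, so the first Sunday is September 4 (3 days later).
The 4th Sunday is 3 weeks later: 4 + 21 = 25.

2067-09-25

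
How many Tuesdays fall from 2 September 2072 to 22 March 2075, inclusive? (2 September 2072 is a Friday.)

2 September 2072 is a Friday; the first Tuesday on or after it is 6 September 2072 (4 days later).
From 6 September 2072 to 22 March 2075: 116 + 365 + 365 + 81 = 927 days (rest of 2072, 2073, 2074, to 22 March 2075 in 2075).
927 ÷ 7 = 132 full weeks with remainder 3, so 132 more Tuesdays after the first → 133.

133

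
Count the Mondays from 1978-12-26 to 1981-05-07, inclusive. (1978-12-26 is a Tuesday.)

123

1978-12-26 is a Tuesday; the first Monday on or after it is 1979-01-01 (6 days later).
From 1979-01-01 to 1981-05-07: 364 + 366 + 127 = 857 days (rest of 1979, 1980, to 1981-05-07 in 1981).
857 ÷ 7 = 122 full weeks with remainder 3, so 122 more Mondays after the first → 123.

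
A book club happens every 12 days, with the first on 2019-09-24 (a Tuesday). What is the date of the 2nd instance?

2019-10-06

The 2nd occurrence is 1 interval after the first: 1 × 12 = 12 days after 2019-09-24.
September has 30 days — 6 days to the end of September leaves 6.
6 days into October → 2019-10-06.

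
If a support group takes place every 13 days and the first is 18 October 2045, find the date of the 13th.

The 13th occurrence is 12 intervals after the first: 12 × 13 = 156 days after 18 October 2045.
October has 31 days — 13 days to the end of October leaves 143.
November has 30 days (113 left).
December has 31 days (82 left).
January has 31 days (51 left).
February has 28 days (23 left).
23 days into March → 23 March 2046.

23 March 2046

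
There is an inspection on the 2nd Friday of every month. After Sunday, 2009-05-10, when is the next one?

May 2009 starts on a Friday; its first Friday is the 1st, so the 2nd Friday is the 8th — 2009-05-08.
That is not after 2009-05-10, so look at June 2009.
June 2009 starts on a Monday; its first Friday is the 5th, so the 2nd Friday is the 12th — 2009-06-12.

2009-06-12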